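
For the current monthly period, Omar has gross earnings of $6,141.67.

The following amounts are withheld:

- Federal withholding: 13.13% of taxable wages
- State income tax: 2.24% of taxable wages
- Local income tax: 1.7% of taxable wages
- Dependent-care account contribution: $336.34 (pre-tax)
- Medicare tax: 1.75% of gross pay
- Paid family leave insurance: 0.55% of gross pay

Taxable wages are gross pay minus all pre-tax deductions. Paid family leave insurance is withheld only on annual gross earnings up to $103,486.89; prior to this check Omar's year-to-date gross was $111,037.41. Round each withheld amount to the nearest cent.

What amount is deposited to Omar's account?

Dependent-care account contribution: $336.34
Taxable wages = $6,141.67 − $336.34 = $5,805.33
State income tax: $5,805.33 × 0.0224 = $130.04
Federal withholding: $5,805.33 × 0.1313 = $762.24
Local income tax: $5,805.33 × 0.017 = $98.69
Paid family leave insurance: annual cap $103,486.89 already reached (YTD $111,037.41), so $0.00
Medicare tax: $6,141.67 × 0.0175 = $107.48
Total deductions = $336.34 + $130.04 + $762.24 + $98.69 + $0.00 + $107.48 = $1,434.79
Net pay = $6,141.67 − $1,434.79 = $4,706.88

$4,706.88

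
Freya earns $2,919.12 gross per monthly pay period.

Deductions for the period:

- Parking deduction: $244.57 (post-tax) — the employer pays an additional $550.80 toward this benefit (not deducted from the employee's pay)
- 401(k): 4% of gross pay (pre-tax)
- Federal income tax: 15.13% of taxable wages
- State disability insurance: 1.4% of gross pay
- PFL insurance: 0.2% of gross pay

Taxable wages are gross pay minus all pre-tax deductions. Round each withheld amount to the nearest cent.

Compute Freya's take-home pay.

$2,087.08

401(k): $2,919.12 × 0.04 = $116.76
Taxable wages = $2,919.12 − $116.76 = $2,802.36
Federal income tax: $2,802.36 × 0.1513 = $424.00
PFL insurance: $2,919.12 × 0.002 = $5.84
State disability insurance: $2,919.12 × 0.014 = $40.87
Parking deduction: $244.57
(Employer's $550.80 toward parking deduction is not withheld from the employee.)
Total deductions = $116.76 + $424.00 + $5.84 + $40.87 + $244.57 = $832.04
Net pay = $2,919.12 − $832.04 = $2,087.08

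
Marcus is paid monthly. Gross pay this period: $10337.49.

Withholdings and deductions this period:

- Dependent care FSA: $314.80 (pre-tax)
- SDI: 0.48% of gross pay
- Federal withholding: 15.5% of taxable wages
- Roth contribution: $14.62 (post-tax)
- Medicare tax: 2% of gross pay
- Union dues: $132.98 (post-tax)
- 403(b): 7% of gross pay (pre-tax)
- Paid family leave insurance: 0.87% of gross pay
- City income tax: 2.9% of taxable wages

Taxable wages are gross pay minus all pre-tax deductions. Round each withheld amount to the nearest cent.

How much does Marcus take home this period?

$7094.13

403(b): $10337.49 × 0.07 = $723.62
Dependent care FSA: $314.80
Pre-tax total = $723.62 + $314.80 = $1038.42
Taxable wages = $10337.49 − $1038.42 = $9299.07
Federal withholding: $9299.07 × 0.155 = $1441.36
City income tax: $9299.07 × 0.029 = $269.67
Medicare tax: $10337.49 × 0.02 = $206.75
Paid family leave insurance: $10337.49 × 0.0087 = $89.94
SDI: $10337.49 × 0.0048 = $49.62
Union dues: $132.98
Roth contribution: $14.62
Total deductions = $723.62 + $314.80 + $1441.36 + $269.67 + $206.75 + $89.94 + $49.62 + $132.98 + $14.62 = $3243.36
Net pay = $10337.49 − $3243.36 = $7094.13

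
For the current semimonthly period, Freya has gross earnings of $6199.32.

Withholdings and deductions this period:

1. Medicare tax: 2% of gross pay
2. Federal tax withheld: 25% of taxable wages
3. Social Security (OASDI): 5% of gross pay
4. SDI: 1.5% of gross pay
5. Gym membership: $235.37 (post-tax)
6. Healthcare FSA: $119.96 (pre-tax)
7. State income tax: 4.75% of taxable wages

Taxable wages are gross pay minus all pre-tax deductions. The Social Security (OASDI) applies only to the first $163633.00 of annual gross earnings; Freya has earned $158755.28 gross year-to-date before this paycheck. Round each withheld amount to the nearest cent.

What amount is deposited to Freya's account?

$3574.51

Healthcare FSA: $119.96
Taxable wages = $6199.32 − $119.96 = $6079.36
Federal tax withheld: $6079.36 × 0.25 = $1519.84
State income tax: $6079.36 × 0.0475 = $288.77
Medicare tax: $6199.32 × 0.02 = $123.99
Social Security (OASDI): only $163633.00 − $158755.28 = $4877.72 of this check is subject → $4877.72 × 0.05 = $243.89
SDI: $6199.32 × 0.015 = $92.99
Gym membership: $235.37
Total deductions = $119.96 + $1519.84 + $288.77 + $123.99 + $243.89 + $92.99 + $235.37 = $2624.81
Net pay = $6199.32 − $2624.81 = $3574.51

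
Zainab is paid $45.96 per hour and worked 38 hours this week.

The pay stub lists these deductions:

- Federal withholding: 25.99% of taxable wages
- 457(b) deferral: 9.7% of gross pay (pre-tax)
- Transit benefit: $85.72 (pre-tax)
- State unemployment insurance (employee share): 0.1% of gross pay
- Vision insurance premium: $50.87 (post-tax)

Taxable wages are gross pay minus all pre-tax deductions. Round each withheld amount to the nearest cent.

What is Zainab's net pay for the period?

$1,051.13

Gross pay: 38 × $45.96 = $1,746.48
Transit benefit: $85.72
457(b) deferral: $1,746.48 × 0.097 = $169.41
Pre-tax total = $85.72 + $169.41 = $255.13
Taxable wages = $1,746.48 − $255.13 = $1,491.35
Federal withholding: $1,491.35 × 0.2599 = $387.60
State unemployment insurance (employee share): $1,746.48 × 0.001 = $1.75
Vision insurance premium: $50.87
Total deductions = $85.72 + $169.41 + $387.60 + $1.75 + $50.87 = $695.35
Net pay = $1,746.48 − $695.35 = $1,051.13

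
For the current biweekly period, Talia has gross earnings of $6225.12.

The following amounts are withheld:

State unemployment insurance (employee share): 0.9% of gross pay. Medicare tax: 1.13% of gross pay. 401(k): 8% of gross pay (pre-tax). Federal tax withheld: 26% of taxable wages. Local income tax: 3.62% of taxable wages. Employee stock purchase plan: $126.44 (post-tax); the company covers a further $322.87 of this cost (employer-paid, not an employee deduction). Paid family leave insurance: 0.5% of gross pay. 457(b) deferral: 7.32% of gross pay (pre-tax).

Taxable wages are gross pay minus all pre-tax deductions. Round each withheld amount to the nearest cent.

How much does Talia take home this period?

457(b) deferral: $6225.12 × 0.0732 = $455.68
401(k): $6225.12 × 0.08 = $498.01
Pre-tax total = $455.68 + $498.01 = $953.69
Taxable wages = $6225.12 − $953.69 = $5271.43
Federal tax withheld: $5271.43 × 0.26 = $1370.57
Local income tax: $5271.43 × 0.0362 = $190.83
State unemployment insurance (employee share): $6225.12 × 0.009 = $56.03
Paid family leave insurance: $6225.12 × 0.005 = $31.13
Medicare tax: $6225.12 × 0.0113 = $70.34
Employee stock purchase plan: $126.44
(Employer's $322.87 toward employee stock purchase plan is not withheld from the employee.)
Total deductions = $455.68 + $498.01 + $1370.57 + $190.83 + $56.03 + $31.13 + $70.34 + $126.44 = $2799.03
Net pay = $6225.12 − $2799.03 = $3426.09

$3426.09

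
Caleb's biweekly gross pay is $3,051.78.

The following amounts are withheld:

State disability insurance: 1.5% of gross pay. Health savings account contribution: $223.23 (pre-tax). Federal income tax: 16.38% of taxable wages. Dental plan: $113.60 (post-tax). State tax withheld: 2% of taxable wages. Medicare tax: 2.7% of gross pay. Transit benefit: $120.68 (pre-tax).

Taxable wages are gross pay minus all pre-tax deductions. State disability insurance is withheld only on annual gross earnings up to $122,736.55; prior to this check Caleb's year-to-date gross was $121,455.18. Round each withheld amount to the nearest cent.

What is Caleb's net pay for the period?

Health savings account contribution: $223.23
Transit benefit: $120.68
Pre-tax total = $223.23 + $120.68 = $343.91
Taxable wages = $3,051.78 − $343.91 = $2,707.87
State tax withheld: $2,707.87 × 0.02 = $54.16
Federal income tax: $2,707.87 × 0.1638 = $443.55
State disability insurance: only $122,736.55 − $121,455.18 = $1,281.37 of this check is subject → $1,281.37 × 0.015 = $19.22
Medicare tax: $3,051.78 × 0.027 = $82.40
Dental plan: $113.60
Total deductions = $223.23 + $120.68 + $54.16 + $443.55 + $19.22 + $82.40 + $113.60 = $1,056.84
Net pay = $3,051.78 − $1,056.84 = $1,994.94

$1,994.94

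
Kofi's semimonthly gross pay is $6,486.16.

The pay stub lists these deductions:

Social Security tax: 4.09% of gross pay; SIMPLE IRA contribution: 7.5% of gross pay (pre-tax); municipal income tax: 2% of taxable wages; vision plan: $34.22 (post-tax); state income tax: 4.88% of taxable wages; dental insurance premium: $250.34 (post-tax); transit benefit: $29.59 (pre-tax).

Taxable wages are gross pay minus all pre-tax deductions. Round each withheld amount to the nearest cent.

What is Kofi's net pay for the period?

$5,009.53

SIMPLE IRA contribution: $6,486.16 × 0.075 = $486.46
Transit benefit: $29.59
Pre-tax total = $486.46 + $29.59 = $516.05
Taxable wages = $6,486.16 − $516.05 = $5,970.11
Municipal income tax: $5,970.11 × 0.02 = $119.40
State income tax: $5,970.11 × 0.0488 = $291.34
Social Security tax: $6,486.16 × 0.0409 = $265.28
Vision plan: $34.22
Dental insurance premium: $250.34
Total deductions = $486.46 + $29.59 + $119.40 + $291.34 + $265.28 + $34.22 + $250.34 = $1,476.63
Net pay = $6,486.16 − $1,476.63 = $5,009.53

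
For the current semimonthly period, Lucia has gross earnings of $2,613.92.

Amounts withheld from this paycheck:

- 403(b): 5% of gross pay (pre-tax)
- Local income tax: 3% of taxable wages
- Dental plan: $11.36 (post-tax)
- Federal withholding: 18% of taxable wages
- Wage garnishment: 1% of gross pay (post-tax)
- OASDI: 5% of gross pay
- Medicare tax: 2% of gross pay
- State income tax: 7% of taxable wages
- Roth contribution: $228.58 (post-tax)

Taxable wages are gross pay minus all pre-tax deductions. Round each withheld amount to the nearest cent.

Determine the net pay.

403(b): $2,613.92 × 0.05 = $130.70
Taxable wages = $2,613.92 − $130.70 = $2,483.22
Federal withholding: $2,483.22 × 0.18 = $446.98
State income tax: $2,483.22 × 0.07 = $173.83
Local income tax: $2,483.22 × 0.03 = $74.50
Medicare tax: $2,613.92 × 0.02 = $52.28
OASDI: $2,613.92 × 0.05 = $130.70
Wage garnishment: $2,613.92 × 0.01 = $26.14
Roth contribution: $228.58
Dental plan: $11.36
Total deductions = $130.70 + $446.98 + $173.83 + $74.50 + $52.28 + $130.70 + $26.14 + $228.58 + $11.36 = $1,275.07
Net pay = $2,613.92 − $1,275.07 = $1,338.85

$1,338.85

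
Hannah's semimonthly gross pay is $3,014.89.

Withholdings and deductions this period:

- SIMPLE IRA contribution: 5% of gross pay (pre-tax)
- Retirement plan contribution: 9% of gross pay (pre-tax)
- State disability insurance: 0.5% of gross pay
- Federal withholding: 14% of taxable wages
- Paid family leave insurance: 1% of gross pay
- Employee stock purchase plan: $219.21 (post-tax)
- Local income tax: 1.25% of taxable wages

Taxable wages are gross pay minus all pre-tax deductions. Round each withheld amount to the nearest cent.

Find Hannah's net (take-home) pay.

Retirement plan contribution: $3,014.89 × 0.09 = $271.34
SIMPLE IRA contribution: $3,014.89 × 0.05 = $150.74
Pre-tax total = $271.34 + $150.74 = $422.08
Taxable wages = $3,014.89 − $422.08 = $2,592.81
Local income tax: $2,592.81 × 0.0125 = $32.41
Federal withholding: $2,592.81 × 0.14 = $362.99
State disability insurance: $3,014.89 × 0.005 = $15.07
Paid family leave insurance: $3,014.89 × 0.01 = $30.15
Employee stock purchase plan: $219.21
Total deductions = $271.34 + $150.74 + $32.41 + $362.99 + $15.07 + $30.15 + $219.21 = $1,081.91
Net pay = $3,014.89 − $1,081.91 = $1,932.98

$1,932.98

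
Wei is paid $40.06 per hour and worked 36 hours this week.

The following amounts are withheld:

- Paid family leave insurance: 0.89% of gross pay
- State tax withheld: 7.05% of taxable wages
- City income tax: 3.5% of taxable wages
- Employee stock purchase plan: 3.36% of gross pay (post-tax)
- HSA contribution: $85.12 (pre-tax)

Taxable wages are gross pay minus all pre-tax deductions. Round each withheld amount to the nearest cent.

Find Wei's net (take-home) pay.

$1152.57

Gross pay: 36 × $40.06 = $1442.16
HSA contribution: $85.12
Taxable wages = $1442.16 − $85.12 = $1357.04
State tax withheld: $1357.04 × 0.0705 = $95.67
City income tax: $1357.04 × 0.035 = $47.50
Paid family leave insurance: $1442.16 × 0.0089 = $12.84
Employee stock purchase plan: $1442.16 × 0.0336 = $48.46
Total deductions = $85.12 + $95.67 + $47.50 + $12.84 + $48.46 = $289.59
Net pay = $1442.16 − $289.59 = $1152.57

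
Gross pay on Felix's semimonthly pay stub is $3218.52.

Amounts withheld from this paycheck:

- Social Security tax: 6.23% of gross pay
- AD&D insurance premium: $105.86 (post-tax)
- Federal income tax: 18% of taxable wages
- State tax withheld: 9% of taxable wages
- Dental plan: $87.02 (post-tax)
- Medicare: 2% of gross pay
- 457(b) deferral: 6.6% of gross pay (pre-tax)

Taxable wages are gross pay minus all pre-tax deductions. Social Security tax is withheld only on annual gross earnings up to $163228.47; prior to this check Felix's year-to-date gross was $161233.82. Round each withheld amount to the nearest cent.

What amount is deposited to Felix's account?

457(b) deferral: $3218.52 × 0.066 = $212.42
Taxable wages = $3218.52 − $212.42 = $3006.10
State tax withheld: $3006.10 × 0.09 = $270.55
Federal income tax: $3006.10 × 0.18 = $541.10
Social Security tax: only $163228.47 − $161233.82 = $1994.65 of this check is subject → $1994.65 × 0.0623 = $124.27
Medicare: $3218.52 × 0.02 = $64.37
AD&D insurance premium: $105.86
Dental plan: $87.02
Total deductions = $212.42 + $270.55 + $541.10 + $124.27 + $64.37 + $105.86 + $87.02 = $1405.59
Net pay = $3218.52 − $1405.59 = $1812.93

$1812.93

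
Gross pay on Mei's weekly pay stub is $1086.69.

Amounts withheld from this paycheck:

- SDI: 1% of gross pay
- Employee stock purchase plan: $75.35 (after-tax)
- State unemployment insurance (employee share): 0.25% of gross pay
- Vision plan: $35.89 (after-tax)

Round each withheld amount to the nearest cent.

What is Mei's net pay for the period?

$961.86

State unemployment insurance (employee share): $1086.69 × 0.0025 = $2.72
SDI: $1086.69 × 0.01 = $10.87
Vision plan: $35.89
Employee stock purchase plan: $75.35
Total deductions = $2.72 + $10.87 + $35.89 + $75.35 = $124.83
Net pay = $1086.69 − $124.83 = $961.86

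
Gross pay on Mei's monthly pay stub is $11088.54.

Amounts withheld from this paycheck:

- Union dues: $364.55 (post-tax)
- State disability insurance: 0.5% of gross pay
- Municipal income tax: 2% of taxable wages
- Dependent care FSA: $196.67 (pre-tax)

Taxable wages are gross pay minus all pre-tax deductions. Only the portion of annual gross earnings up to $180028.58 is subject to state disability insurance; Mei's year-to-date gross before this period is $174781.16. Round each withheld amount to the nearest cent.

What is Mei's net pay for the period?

Dependent care FSA: $196.67
Taxable wages = $11088.54 − $196.67 = $10891.87
Municipal income tax: $10891.87 × 0.02 = $217.84
State disability insurance: only $180028.58 − $174781.16 = $5247.42 of this check is subject → $5247.42 × 0.005 = $26.24
Union dues: $364.55
Total deductions = $196.67 + $217.84 + $26.24 + $364.55 = $805.30
Net pay = $11088.54 − $805.30 = $10283.24

$10283.24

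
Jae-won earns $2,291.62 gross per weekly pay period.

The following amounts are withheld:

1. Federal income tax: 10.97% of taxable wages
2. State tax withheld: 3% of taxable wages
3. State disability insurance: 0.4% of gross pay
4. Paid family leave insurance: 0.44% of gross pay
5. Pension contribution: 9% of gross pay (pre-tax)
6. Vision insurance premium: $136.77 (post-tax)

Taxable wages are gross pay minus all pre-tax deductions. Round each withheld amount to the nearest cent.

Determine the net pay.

$1,638.02

Pension contribution: $2,291.62 × 0.09 = $206.25
Taxable wages = $2,291.62 − $206.25 = $2,085.37
State tax withheld: $2,085.37 × 0.03 = $62.56
Federal income tax: $2,085.37 × 0.1097 = $228.77
State disability insurance: $2,291.62 × 0.004 = $9.17
Paid family leave insurance: $2,291.62 × 0.0044 = $10.08
Vision insurance premium: $136.77
Total deductions = $206.25 + $62.56 + $228.77 + $9.17 + $10.08 + $136.77 = $653.60
Net pay = $2,291.62 − $653.60 = $1,638.02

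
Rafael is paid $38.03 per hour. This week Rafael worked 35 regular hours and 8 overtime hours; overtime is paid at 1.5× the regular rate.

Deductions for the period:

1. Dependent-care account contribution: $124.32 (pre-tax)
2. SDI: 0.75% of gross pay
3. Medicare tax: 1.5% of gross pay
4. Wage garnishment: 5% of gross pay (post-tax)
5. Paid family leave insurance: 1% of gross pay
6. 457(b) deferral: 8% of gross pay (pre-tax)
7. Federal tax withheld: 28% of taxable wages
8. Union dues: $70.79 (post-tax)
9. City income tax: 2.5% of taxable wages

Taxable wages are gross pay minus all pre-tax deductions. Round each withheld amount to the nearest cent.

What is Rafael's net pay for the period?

$838.22

Regular pay: 35 × $38.03 = $1,331.05
Overtime pay: 8 × $38.03 × 1.5 = $456.36
Gross pay = $1,331.05 + $456.36 = $1,787.41
Dependent-care account contribution: $124.32
457(b) deferral: $1,787.41 × 0.08 = $142.99
Pre-tax total = $124.32 + $142.99 = $267.31
Taxable wages = $1,787.41 − $267.31 = $1,520.10
Federal tax withheld: $1,520.10 × 0.28 = $425.63
City income tax: $1,520.10 × 0.025 = $38.00
Medicare tax: $1,787.41 × 0.015 = $26.81
SDI: $1,787.41 × 0.0075 = $13.41
Paid family leave insurance: $1,787.41 × 0.01 = $17.87
Union dues: $70.79
Wage garnishment: $1,787.41 × 0.05 = $89.37
Total deductions = $124.32 + $142.99 + $425.63 + $38.00 + $26.81 + $13.41 + $17.87 + $70.79 + $89.37 = $949.19
Net pay = $1,787.41 − $949.19 = $838.22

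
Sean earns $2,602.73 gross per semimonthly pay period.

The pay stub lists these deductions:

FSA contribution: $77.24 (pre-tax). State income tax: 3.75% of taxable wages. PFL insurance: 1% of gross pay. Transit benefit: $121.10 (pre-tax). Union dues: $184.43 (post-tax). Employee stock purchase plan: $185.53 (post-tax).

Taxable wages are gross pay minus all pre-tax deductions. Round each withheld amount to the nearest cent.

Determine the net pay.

$1,918.24

Transit benefit: $121.10
FSA contribution: $77.24
Pre-tax total = $121.10 + $77.24 = $198.34
Taxable wages = $2,602.73 − $198.34 = $2,404.39
State income tax: $2,404.39 × 0.0375 = $90.16
PFL insurance: $2,602.73 × 0.01 = $26.03
Union dues: $184.43
Employee stock purchase plan: $185.53
Total deductions = $121.10 + $77.24 + $90.16 + $26.03 + $184.43 + $185.53 = $684.49
Net pay = $2,602.73 − $684.49 = $1,918.24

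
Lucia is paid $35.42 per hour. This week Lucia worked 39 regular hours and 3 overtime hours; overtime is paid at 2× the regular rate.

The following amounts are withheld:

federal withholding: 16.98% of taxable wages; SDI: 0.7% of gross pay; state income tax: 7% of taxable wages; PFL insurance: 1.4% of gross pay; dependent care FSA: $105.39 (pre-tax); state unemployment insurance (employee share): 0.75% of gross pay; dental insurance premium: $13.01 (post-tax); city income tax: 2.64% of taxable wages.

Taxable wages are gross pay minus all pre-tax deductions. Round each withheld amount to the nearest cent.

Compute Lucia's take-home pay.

$1033.83

Regular pay: 39 × $35.42 = $1381.38
Overtime pay: 3 × $35.42 × 2 = $212.52
Gross pay = $1381.38 + $212.52 = $1593.90
Dependent care FSA: $105.39
Taxable wages = $1593.90 − $105.39 = $1488.51
City income tax: $1488.51 × 0.0264 = $39.30
Federal withholding: $1488.51 × 0.1698 = $252.75
State income tax: $1488.51 × 0.07 = $104.20
State unemployment insurance (employee share): $1593.90 × 0.0075 = $11.95
SDI: $1593.90 × 0.007 = $11.16
PFL insurance: $1593.90 × 0.014 = $22.31
Dental insurance premium: $13.01
Total deductions = $105.39 + $39.30 + $252.75 + $104.20 + $11.95 + $11.16 + $22.31 + $13.01 = $560.07
Net pay = $1593.90 − $560.07 = $1033.83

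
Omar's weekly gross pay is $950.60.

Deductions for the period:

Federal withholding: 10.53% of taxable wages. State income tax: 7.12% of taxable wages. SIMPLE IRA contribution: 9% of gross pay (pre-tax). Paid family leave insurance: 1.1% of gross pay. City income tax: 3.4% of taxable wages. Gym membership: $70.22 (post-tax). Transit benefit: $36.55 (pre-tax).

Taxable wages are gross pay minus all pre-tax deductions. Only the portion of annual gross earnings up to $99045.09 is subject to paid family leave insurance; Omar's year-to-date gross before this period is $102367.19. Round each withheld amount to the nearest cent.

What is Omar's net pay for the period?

Transit benefit: $36.55
SIMPLE IRA contribution: $950.60 × 0.09 = $85.55
Pre-tax total = $36.55 + $85.55 = $122.10
Taxable wages = $950.60 − $122.10 = $828.50
Federal withholding: $828.50 × 0.1053 = $87.24
State income tax: $828.50 × 0.0712 = $58.99
City income tax: $828.50 × 0.034 = $28.17
Paid family leave insurance: annual cap $99045.09 already reached (YTD $102367.19), so $0.00
Gym membership: $70.22
Total deductions = $36.55 + $85.55 + $87.24 + $58.99 + $28.17 + $0.00 + $70.22 = $366.72
Net pay = $950.60 − $366.72 = $583.88

$583.88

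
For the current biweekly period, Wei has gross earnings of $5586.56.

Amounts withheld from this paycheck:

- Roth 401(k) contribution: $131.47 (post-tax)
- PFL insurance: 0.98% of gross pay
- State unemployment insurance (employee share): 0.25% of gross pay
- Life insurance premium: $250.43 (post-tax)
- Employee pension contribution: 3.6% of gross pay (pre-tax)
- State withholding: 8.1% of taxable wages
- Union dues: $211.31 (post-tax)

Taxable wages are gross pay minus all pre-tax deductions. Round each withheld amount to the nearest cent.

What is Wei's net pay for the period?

Employee pension contribution: $5586.56 × 0.036 = $201.12
Taxable wages = $5586.56 − $201.12 = $5385.44
State withholding: $5385.44 × 0.081 = $436.22
PFL insurance: $5586.56 × 0.0098 = $54.75
State unemployment insurance (employee share): $5586.56 × 0.0025 = $13.97
Life insurance premium: $250.43
Roth 401(k) contribution: $131.47
Union dues: $211.31
Total deductions = $201.12 + $436.22 + $54.75 + $13.97 + $250.43 + $131.47 + $211.31 = $1299.27
Net pay = $5586.56 − $1299.27 = $4287.29

$4287.29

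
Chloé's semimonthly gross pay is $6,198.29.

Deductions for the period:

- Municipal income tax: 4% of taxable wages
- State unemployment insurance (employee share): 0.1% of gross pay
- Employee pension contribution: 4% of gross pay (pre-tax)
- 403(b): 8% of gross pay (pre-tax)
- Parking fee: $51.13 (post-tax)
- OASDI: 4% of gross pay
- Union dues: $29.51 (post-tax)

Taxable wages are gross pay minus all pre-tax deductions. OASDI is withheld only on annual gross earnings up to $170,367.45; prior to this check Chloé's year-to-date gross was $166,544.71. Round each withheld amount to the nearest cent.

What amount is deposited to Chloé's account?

$4,996.57

403(b): $6,198.29 × 0.08 = $495.86
Employee pension contribution: $6,198.29 × 0.04 = $247.93
Pre-tax total = $495.86 + $247.93 = $743.79
Taxable wages = $6,198.29 − $743.79 = $5,454.50
Municipal income tax: $5,454.50 × 0.04 = $218.18
OASDI: only $170,367.45 − $166,544.71 = $3,822.74 of this check is subject → $3,822.74 × 0.04 = $152.91
State unemployment insurance (employee share): $6,198.29 × 0.001 = $6.20
Union dues: $29.51
Parking fee: $51.13
Total deductions = $495.86 + $247.93 + $218.18 + $152.91 + $6.20 + $29.51 + $51.13 = $1,201.72
Net pay = $6,198.29 − $1,201.72 = $4,996.57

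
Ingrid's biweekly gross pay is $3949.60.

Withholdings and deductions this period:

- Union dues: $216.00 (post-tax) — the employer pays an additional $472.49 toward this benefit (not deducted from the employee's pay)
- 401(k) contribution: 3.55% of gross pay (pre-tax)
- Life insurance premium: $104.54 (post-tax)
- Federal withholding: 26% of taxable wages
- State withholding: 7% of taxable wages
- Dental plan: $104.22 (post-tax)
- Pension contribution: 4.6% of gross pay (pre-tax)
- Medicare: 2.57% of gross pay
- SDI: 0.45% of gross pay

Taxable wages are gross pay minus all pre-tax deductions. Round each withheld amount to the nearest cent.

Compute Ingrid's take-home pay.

Pension contribution: $3949.60 × 0.046 = $181.68
401(k) contribution: $3949.60 × 0.0355 = $140.21
Pre-tax total = $181.68 + $140.21 = $321.89
Taxable wages = $3949.60 − $321.89 = $3627.71
Federal withholding: $3627.71 × 0.26 = $943.20
State withholding: $3627.71 × 0.07 = $253.94
Medicare: $3949.60 × 0.0257 = $101.50
SDI: $3949.60 × 0.0045 = $17.77
Life insurance premium: $104.54
Dental plan: $104.22
Union dues: $216.00
(Employer's $472.49 toward union dues is not withheld from the employee.)
Total deductions = $181.68 + $140.21 + $943.20 + $253.94 + $101.50 + $17.77 + $104.54 + $104.22 + $216.00 = $2063.06
Net pay = $3949.60 − $2063.06 = $1886.54

$1886.54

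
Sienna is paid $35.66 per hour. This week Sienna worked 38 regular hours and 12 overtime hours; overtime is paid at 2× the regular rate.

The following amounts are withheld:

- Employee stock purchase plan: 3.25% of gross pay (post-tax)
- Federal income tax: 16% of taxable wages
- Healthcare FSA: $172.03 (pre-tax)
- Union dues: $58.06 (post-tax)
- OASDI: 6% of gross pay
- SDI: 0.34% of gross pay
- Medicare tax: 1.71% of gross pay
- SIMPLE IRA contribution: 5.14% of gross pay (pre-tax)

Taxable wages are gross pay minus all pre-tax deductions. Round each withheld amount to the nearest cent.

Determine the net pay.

Regular pay: 38 × $35.66 = $1,355.08
Overtime pay: 12 × $35.66 × 2 = $855.84
Gross pay = $1,355.08 + $855.84 = $2,210.92
Healthcare FSA: $172.03
SIMPLE IRA contribution: $2,210.92 × 0.0514 = $113.64
Pre-tax total = $172.03 + $113.64 = $285.67
Taxable wages = $2,210.92 − $285.67 = $1,925.25
Federal income tax: $1,925.25 × 0.16 = $308.04
SDI: $2,210.92 × 0.0034 = $7.52
OASDI: $2,210.92 × 0.06 = $132.66
Medicare tax: $2,210.92 × 0.0171 = $37.81
Employee stock purchase plan: $2,210.92 × 0.0325 = $71.85
Union dues: $58.06
Total deductions = $172.03 + $113.64 + $308.04 + $7.52 + $132.66 + $37.81 + $71.85 + $58.06 = $901.61
Net pay = $2,210.92 − $901.61 = $1,309.31

$1,309.31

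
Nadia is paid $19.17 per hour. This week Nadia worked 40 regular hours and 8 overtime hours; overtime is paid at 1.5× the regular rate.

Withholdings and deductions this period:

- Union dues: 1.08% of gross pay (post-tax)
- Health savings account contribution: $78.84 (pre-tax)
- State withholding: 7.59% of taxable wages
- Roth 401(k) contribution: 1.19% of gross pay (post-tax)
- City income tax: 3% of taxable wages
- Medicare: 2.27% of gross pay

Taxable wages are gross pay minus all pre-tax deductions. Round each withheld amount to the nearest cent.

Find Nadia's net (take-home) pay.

Regular pay: 40 × $19.17 = $766.80
Overtime pay: 8 × $19.17 × 1.5 = $230.04
Gross pay = $766.80 + $230.04 = $996.84
Health savings account contribution: $78.84
Taxable wages = $996.84 − $78.84 = $918.00
City income tax: $918.00 × 0.03 = $27.54
State withholding: $918.00 × 0.0759 = $69.68
Medicare: $996.84 × 0.0227 = $22.63
Union dues: $996.84 × 0.0108 = $10.77
Roth 401(k) contribution: $996.84 × 0.0119 = $11.86
Total deductions = $78.84 + $27.54 + $69.68 + $22.63 + $10.77 + $11.86 = $221.32
Net pay = $996.84 − $221.32 = $775.52

$775.52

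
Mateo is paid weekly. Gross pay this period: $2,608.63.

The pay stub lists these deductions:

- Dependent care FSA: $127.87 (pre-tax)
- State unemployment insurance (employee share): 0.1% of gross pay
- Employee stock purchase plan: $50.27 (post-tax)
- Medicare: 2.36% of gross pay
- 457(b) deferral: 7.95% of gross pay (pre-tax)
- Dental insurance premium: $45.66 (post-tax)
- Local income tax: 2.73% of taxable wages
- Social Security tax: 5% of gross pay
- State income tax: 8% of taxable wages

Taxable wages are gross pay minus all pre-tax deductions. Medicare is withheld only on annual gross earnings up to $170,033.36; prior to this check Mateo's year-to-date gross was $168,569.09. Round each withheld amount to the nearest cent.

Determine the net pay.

$1,765.91

Dependent care FSA: $127.87
457(b) deferral: $2,608.63 × 0.0795 = $207.39
Pre-tax total = $127.87 + $207.39 = $335.26
Taxable wages = $2,608.63 − $335.26 = $2,273.37
State income tax: $2,273.37 × 0.08 = $181.87
Local income tax: $2,273.37 × 0.0273 = $62.06
Social Security tax: $2,608.63 × 0.05 = $130.43
Medicare: only $170,033.36 − $168,569.09 = $1,464.27 of this check is subject → $1,464.27 × 0.0236 = $34.56
State unemployment insurance (employee share): $2,608.63 × 0.001 = $2.61
Employee stock purchase plan: $50.27
Dental insurance premium: $45.66
Total deductions = $127.87 + $207.39 + $181.87 + $62.06 + $130.43 + $34.56 + $2.61 + $50.27 + $45.66 = $842.72
Net pay = $2,608.63 − $842.72 = $1,765.91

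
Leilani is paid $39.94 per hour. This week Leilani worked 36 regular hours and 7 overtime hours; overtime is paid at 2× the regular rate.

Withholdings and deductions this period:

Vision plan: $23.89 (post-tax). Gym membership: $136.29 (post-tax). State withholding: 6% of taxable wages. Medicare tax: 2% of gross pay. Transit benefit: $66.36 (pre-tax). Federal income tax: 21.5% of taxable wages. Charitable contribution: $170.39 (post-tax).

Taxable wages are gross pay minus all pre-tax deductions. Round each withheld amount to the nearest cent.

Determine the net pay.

$1,029.20

Regular pay: 36 × $39.94 = $1,437.84
Overtime pay: 7 × $39.94 × 2 = $559.16
Gross pay = $1,437.84 + $559.16 = $1,997.00
Transit benefit: $66.36
Taxable wages = $1,997.00 − $66.36 = $1,930.64
Federal income tax: $1,930.64 × 0.215 = $415.09
State withholding: $1,930.64 × 0.06 = $115.84
Medicare tax: $1,997.00 × 0.02 = $39.94
Charitable contribution: $170.39
Gym membership: $136.29
Vision plan: $23.89
Total deductions = $66.36 + $415.09 + $115.84 + $39.94 + $170.39 + $136.29 + $23.89 = $967.80
Net pay = $1,997.00 − $967.80 = $1,029.20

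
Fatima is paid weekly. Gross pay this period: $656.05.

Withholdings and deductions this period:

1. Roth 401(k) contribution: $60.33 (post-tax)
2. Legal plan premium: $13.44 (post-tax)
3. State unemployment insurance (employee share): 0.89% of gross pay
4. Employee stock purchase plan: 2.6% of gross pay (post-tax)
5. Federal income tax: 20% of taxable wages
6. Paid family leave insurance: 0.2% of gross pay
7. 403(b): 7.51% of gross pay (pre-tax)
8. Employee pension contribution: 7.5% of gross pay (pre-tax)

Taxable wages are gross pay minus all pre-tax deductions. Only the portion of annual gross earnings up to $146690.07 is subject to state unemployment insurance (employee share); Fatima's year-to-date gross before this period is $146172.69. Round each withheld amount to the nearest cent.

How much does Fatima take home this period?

403(b): $656.05 × 0.0751 = $49.27
Employee pension contribution: $656.05 × 0.075 = $49.20
Pre-tax total = $49.27 + $49.20 = $98.47
Taxable wages = $656.05 − $98.47 = $557.58
Federal income tax: $557.58 × 0.2 = $111.52
State unemployment insurance (employee share): only $146690.07 − $146172.69 = $517.38 of this check is subject → $517.38 × 0.0089 = $4.60
Paid family leave insurance: $656.05 × 0.002 = $1.31
Legal plan premium: $13.44
Employee stock purchase plan: $656.05 × 0.026 = $17.06
Roth 401(k) contribution: $60.33
Total deductions = $49.27 + $49.20 + $111.52 + $4.60 + $1.31 + $13.44 + $17.06 + $60.33 = $306.73
Net pay = $656.05 − $306.73 = $349.32

$349.32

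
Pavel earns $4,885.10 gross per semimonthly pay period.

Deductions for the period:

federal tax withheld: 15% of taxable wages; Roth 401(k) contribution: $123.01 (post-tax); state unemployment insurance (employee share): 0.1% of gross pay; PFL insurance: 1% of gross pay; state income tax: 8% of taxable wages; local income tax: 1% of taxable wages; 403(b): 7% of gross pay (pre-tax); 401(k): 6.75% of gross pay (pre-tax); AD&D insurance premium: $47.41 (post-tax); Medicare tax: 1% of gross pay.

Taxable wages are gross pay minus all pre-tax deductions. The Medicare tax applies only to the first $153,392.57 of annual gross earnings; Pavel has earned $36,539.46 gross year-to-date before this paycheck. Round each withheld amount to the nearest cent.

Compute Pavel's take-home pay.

$2,929.18

403(b): $4,885.10 × 0.07 = $341.96
401(k): $4,885.10 × 0.0675 = $329.74
Pre-tax total = $341.96 + $329.74 = $671.70
Taxable wages = $4,885.10 − $671.70 = $4,213.40
Federal tax withheld: $4,213.40 × 0.15 = $632.01
Local income tax: $4,213.40 × 0.01 = $42.13
State income tax: $4,213.40 × 0.08 = $337.07
Medicare tax: cap not yet reached, full $4,885.10 is subject → $4,885.10 × 0.01 = $48.85
PFL insurance: $4,885.10 × 0.01 = $48.85
State unemployment insurance (employee share): $4,885.10 × 0.001 = $4.89
AD&D insurance premium: $47.41
Roth 401(k) contribution: $123.01
Total deductions = $341.96 + $329.74 + $632.01 + $42.13 + $337.07 + $48.85 + $48.85 + $4.89 + $47.41 + $123.01 = $1,955.92
Net pay = $4,885.10 − $1,955.92 = $2,929.18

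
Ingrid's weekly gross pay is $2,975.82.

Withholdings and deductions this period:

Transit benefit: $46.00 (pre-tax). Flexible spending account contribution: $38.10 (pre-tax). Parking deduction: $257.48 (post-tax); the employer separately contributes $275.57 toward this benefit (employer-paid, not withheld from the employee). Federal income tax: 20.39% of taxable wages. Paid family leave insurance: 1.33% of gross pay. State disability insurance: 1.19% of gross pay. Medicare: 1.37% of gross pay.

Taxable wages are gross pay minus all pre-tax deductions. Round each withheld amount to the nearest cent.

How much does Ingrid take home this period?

$1,928.86

Transit benefit: $46.00
Flexible spending account contribution: $38.10
Pre-tax total = $46.00 + $38.10 = $84.10
Taxable wages = $2,975.82 − $84.10 = $2,891.72
Federal income tax: $2,891.72 × 0.2039 = $589.62
Medicare: $2,975.82 × 0.0137 = $40.77
State disability insurance: $2,975.82 × 0.0119 = $35.41
Paid family leave insurance: $2,975.82 × 0.0133 = $39.58
Parking deduction: $257.48
(Employer's $275.57 toward parking deduction is not withheld from the employee.)
Total deductions = $46.00 + $38.10 + $589.62 + $40.77 + $35.41 + $39.58 + $257.48 = $1,046.96
Net pay = $2,975.82 − $1,046.96 = $1,928.86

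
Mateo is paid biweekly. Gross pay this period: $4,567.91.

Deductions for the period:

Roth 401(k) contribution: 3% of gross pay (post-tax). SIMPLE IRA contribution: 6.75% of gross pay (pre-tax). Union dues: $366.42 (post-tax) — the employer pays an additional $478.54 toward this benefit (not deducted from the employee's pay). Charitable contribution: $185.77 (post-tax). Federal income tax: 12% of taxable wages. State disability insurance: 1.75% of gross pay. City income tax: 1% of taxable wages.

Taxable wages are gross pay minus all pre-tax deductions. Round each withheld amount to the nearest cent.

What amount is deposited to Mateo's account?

SIMPLE IRA contribution: $4,567.91 × 0.0675 = $308.33
Taxable wages = $4,567.91 − $308.33 = $4,259.58
City income tax: $4,259.58 × 0.01 = $42.60
Federal income tax: $4,259.58 × 0.12 = $511.15
State disability insurance: $4,567.91 × 0.0175 = $79.94
Union dues: $366.42
Roth 401(k) contribution: $4,567.91 × 0.03 = $137.04
Charitable contribution: $185.77
(Employer's $478.54 toward union dues is not withheld from the employee.)
Total deductions = $308.33 + $42.60 + $511.15 + $79.94 + $366.42 + $137.04 + $185.77 = $1,631.25
Net pay = $4,567.91 − $1,631.25 = $2,936.66

$2,936.66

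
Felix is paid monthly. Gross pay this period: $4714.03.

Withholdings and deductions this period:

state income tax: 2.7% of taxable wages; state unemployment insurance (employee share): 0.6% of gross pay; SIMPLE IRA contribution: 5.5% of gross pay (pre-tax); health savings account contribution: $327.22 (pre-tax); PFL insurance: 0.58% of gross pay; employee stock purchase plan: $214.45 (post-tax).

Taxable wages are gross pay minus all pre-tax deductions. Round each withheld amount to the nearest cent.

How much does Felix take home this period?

Health savings account contribution: $327.22
SIMPLE IRA contribution: $4714.03 × 0.055 = $259.27
Pre-tax total = $327.22 + $259.27 = $586.49
Taxable wages = $4714.03 − $586.49 = $4127.54
State income tax: $4127.54 × 0.027 = $111.44
State unemployment insurance (employee share): $4714.03 × 0.006 = $28.28
PFL insurance: $4714.03 × 0.0058 = $27.34
Employee stock purchase plan: $214.45
Total deductions = $327.22 + $259.27 + $111.44 + $28.28 + $27.34 + $214.45 = $968.00
Net pay = $4714.03 − $968.00 = $3746.03

$3746.03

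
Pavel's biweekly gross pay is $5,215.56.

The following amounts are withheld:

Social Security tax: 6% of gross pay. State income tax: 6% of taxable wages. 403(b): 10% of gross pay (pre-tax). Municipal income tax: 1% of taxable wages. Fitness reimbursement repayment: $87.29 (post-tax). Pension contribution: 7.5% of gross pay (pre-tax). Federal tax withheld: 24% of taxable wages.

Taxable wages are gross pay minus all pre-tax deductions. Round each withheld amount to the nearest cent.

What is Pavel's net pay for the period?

Pension contribution: $5,215.56 × 0.075 = $391.17
403(b): $5,215.56 × 0.1 = $521.56
Pre-tax total = $391.17 + $521.56 = $912.73
Taxable wages = $5,215.56 − $912.73 = $4,302.83
State income tax: $4,302.83 × 0.06 = $258.17
Municipal income tax: $4,302.83 × 0.01 = $43.03
Federal tax withheld: $4,302.83 × 0.24 = $1,032.68
Social Security tax: $5,215.56 × 0.06 = $312.93
Fitness reimbursement repayment: $87.29
Total deductions = $391.17 + $521.56 + $258.17 + $43.03 + $1,032.68 + $312.93 + $87.29 = $2,646.83
Net pay = $5,215.56 − $2,646.83 = $2,568.73

$2,568.73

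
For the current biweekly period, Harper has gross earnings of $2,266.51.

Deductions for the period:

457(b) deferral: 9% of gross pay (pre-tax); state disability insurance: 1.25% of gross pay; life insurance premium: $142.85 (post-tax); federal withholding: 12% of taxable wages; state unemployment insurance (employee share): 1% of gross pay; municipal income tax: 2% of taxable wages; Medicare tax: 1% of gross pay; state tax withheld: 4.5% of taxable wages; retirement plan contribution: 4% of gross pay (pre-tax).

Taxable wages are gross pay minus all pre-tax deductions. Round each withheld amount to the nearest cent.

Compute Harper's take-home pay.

$1,390.55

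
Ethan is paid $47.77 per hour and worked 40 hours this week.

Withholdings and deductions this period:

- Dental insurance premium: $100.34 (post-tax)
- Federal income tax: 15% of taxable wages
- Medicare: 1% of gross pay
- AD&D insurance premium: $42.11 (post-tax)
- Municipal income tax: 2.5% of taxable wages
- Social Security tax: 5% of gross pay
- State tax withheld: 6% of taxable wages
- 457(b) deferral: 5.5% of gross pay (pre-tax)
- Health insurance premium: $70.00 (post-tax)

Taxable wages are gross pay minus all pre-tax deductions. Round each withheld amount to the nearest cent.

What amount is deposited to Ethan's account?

$1,054.27

Gross pay: 40 × $47.77 = $1,910.80
457(b) deferral: $1,910.80 × 0.055 = $105.09
Taxable wages = $1,910.80 − $105.09 = $1,805.71
Federal income tax: $1,805.71 × 0.15 = $270.86
State tax withheld: $1,805.71 × 0.06 = $108.34
Municipal income tax: $1,805.71 × 0.025 = $45.14
Social Security tax: $1,910.80 × 0.05 = $95.54
Medicare: $1,910.80 × 0.01 = $19.11
Dental insurance premium: $100.34
Health insurance premium: $70.00
AD&D insurance premium: $42.11
Total deductions = $105.09 + $270.86 + $108.34 + $45.14 + $95.54 + $19.11 + $100.34 + $70.00 + $42.11 = $856.53
Net pay = $1,910.80 − $856.53 = $1,054.27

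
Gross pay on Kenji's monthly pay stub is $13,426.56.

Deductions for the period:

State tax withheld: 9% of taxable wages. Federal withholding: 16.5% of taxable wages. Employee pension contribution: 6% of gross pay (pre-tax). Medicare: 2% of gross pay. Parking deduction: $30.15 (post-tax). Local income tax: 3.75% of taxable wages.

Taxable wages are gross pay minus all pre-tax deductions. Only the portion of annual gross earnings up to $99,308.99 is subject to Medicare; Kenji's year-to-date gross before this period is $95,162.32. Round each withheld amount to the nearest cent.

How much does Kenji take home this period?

Employee pension contribution: $13,426.56 × 0.06 = $805.59
Taxable wages = $13,426.56 − $805.59 = $12,620.97
Local income tax: $12,620.97 × 0.0375 = $473.29
State tax withheld: $12,620.97 × 0.09 = $1,135.89
Federal withholding: $12,620.97 × 0.165 = $2,082.46
Medicare: only $99,308.99 − $95,162.32 = $4,146.67 of this check is subject → $4,146.67 × 0.02 = $82.93
Parking deduction: $30.15
Total deductions = $805.59 + $473.29 + $1,135.89 + $2,082.46 + $82.93 + $30.15 = $4,610.31
Net pay = $13,426.56 − $4,610.31 = $8,816.25

$8,816.25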